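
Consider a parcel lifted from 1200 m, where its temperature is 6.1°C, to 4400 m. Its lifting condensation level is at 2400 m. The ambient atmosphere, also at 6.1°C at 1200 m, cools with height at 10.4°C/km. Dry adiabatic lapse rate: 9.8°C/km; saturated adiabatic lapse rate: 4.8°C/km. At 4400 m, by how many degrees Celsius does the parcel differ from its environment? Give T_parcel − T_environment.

+11.92°C (parcel warmer than environment)

Parcel:
  From 1200 m to 2400 m (dry): cools by 9.8 × 1.2 = 11.76°C, giving -5.66°C.
  From 2400 m to 4400 m (saturated): cools by 4.8 × 2 = 9.6°C, giving -15.26°C.
Environment:
  From 1200 m to 4400 m (environment): cools by 10.4 × 3.2 = 33.28°C, giving -27.18°C.
T_parcel − T_env = -15.26 − (-27.18) = +11.92°C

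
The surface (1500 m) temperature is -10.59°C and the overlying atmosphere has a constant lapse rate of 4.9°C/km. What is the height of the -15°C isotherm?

Height above start = (-10.59 − (-15)) / 4.9 = 0.9 km
Altitude = 1500 m + 900 m = 2400 m

2400 m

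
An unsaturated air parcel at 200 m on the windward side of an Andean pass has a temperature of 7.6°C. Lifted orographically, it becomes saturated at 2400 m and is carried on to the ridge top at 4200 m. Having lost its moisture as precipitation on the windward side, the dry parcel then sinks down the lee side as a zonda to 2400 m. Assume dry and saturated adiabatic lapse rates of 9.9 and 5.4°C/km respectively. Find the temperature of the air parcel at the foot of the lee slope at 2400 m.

200 → 2400 m (dry, 9.9°C/km): ΔT = -9.9 × 2.2 = -21.78°C → T = -14.18°C
2400 → 4200 m (saturated, 5.4°C/km): ΔT = -5.4 × 1.8 = -9.72°C → T = -23.9°C
4200 → 2400 m (dry descent, 9.9°C/km): ΔT = +9.9 × 1.8 = +17.82°C → T = -6.08°C

-6.08°C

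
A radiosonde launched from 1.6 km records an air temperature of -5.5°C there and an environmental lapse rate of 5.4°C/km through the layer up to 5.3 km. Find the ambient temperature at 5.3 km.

-25.48°C

Environmental to 5300 m: -5.4 × 3.7 km = -19.98°C, so T = -25.48°C.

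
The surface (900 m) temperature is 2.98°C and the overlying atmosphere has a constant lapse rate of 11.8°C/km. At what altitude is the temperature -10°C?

2000 m

Height above start = (2.98 − (-10)) / 11.8 = 1.1 km
Altitude = 900 m + 1100 m = 2000 m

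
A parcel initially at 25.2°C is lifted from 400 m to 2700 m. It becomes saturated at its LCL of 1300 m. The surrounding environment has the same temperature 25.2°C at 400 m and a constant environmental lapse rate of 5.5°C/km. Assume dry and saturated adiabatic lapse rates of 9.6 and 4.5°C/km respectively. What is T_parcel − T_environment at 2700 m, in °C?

-2.29°C (parcel cooler than environment)

Parcel:
  400 → 1300 m (dry, 9.6°C/km): ΔT = -9.6 × 0.9 = -8.64°C → T = 16.56°C
  1300 → 2700 m (saturated, 4.5°C/km): ΔT = -4.5 × 1.4 = -6.3°C → T = 10.26°C
Environment:
  400 → 2700 m (environment, 5.5°C/km): ΔT = -5.5 × 2.3 = -12.65°C → T = 12.55°C
T_parcel − T_env = 10.26 − 12.55 = -2.29°C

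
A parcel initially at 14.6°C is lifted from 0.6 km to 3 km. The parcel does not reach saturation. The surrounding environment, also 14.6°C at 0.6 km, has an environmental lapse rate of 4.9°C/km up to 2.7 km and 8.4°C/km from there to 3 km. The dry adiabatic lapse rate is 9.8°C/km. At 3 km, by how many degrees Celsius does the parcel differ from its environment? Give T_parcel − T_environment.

-10.71°C (parcel cooler than environment)

Parcel:
  600–3000 m, dry: Δz = 2.4 km ⇒ ΔT = -23.52°C; T = -8.92°C
Environment:
  600–2700 m, environment, lower layer: Δz = 2.1 km ⇒ ΔT = -10.29°C; T = 4.31°C
  2700–3000 m, environment, upper layer: Δz = 0.3 km ⇒ ΔT = -2.52°C; T = 1.79°C
T_parcel − T_env = -8.92 − 1.79 = -10.71°C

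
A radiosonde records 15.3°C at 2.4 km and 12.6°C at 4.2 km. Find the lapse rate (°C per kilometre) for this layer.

1.5°C/km

Γ = −ΔT/Δz = (15.3 − 12.6) / (4200 − 2400) m
  = 2.7°C / 1.8 km = 1.5°C/km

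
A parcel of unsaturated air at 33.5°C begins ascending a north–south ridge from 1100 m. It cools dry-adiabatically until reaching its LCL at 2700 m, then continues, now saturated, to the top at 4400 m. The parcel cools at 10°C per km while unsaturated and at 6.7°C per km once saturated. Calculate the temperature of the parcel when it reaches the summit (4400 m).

1100 → 2700 m (dry, 10°C/km): ΔT = -10 × 1.6 = -16°C → T = 17.5°C
2700 → 4400 m (saturated, 6.7°C/km): ΔT = -6.7 × 1.7 = -11.39°C → T = 6.11°C

6.11°C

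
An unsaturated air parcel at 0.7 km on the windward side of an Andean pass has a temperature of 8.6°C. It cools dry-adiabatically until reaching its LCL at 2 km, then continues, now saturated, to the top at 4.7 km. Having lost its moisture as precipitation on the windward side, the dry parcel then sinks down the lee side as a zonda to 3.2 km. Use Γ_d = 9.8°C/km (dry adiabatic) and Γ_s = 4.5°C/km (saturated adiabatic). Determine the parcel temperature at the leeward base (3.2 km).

From 700 m to 2000 m (dry): cools by 9.8 × 1.3 = 12.74°C, giving -4.14°C.
From 2000 m to 4700 m (saturated): cools by 4.5 × 2.7 = 12.15°C, giving -16.29°C.
From 4700 m to 3200 m (dry descent): warms by 9.8 × 1.5 = 14.7°C, giving -1.59°C.

-1.59°C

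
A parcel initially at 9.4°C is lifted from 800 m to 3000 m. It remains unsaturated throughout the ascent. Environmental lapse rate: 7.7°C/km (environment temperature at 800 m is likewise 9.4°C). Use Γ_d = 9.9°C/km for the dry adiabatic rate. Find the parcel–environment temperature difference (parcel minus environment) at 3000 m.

-4.84°C (parcel cooler than environment)

Parcel:
  Dry to 3000 m: -9.9 × 2.2 km = -21.78°C, so T = -12.38°C.
Environment:
  Environment to 3000 m: -7.7 × 2.2 km = -16.94°C, so T = -7.54°C.
T_parcel − T_env = -12.38 − (-7.54) = -4.84°C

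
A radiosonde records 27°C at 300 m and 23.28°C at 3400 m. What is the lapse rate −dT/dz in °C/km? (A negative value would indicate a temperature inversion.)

Γ = −ΔT/Δz = (27 − 23.28) / (3400 − 300) m
  = 3.72°C / 3.1 km = 1.2°C/km

1.2°C/km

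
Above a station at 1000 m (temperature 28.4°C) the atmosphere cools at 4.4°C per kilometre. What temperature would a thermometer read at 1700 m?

25.32°C

1000 → 1700 m (environmental, 4.4°C/km): ΔT = -4.4 × 0.7 = -3.08°C → T = 25.32°C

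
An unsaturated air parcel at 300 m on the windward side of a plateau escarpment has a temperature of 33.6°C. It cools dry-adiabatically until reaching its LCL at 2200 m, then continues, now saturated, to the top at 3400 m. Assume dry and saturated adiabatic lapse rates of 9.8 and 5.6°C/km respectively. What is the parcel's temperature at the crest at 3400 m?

8.26°C

From 300 m to 2200 m (dry): cools by 9.8 × 1.9 = 18.62°C, giving 14.98°C.
From 2200 m to 3400 m (saturated): cools by 5.6 × 1.2 = 6.72°C, giving 8.26°C.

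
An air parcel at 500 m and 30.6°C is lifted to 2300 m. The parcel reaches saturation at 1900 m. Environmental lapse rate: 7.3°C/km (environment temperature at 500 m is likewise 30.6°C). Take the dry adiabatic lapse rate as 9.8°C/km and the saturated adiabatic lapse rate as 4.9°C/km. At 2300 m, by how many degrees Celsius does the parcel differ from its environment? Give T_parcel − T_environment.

-2.54°C (parcel cooler than environment)

Parcel:
  500 → 1900 m (dry, 9.8°C/km): ΔT = -9.8 × 1.4 = -13.72°C → T = 16.88°C
  1900 → 2300 m (saturated, 4.9°C/km): ΔT = -4.9 × 0.4 = -1.96°C → T = 14.92°C
Environment:
  500 → 2300 m (environment, 7.3°C/km): ΔT = -7.3 × 1.8 = -13.14°C → T = 17.46°C
T_parcel − T_env = 14.92 − 17.46 = -2.54°C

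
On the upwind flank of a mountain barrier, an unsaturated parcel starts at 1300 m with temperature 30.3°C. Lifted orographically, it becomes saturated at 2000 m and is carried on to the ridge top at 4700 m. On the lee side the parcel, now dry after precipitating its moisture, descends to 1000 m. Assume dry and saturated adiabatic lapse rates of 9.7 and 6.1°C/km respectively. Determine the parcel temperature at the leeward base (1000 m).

42.93°C

From 1300 m to 2000 m (dry): cools by 9.7 × 0.7 = 6.79°C, giving 23.51°C.
From 2000 m to 4700 m (saturated): cools by 6.1 × 2.7 = 16.47°C, giving 7.04°C.
From 4700 m to 1000 m (dry descent): warms by 9.7 × 3.7 = 35.89°C, giving 42.93°C.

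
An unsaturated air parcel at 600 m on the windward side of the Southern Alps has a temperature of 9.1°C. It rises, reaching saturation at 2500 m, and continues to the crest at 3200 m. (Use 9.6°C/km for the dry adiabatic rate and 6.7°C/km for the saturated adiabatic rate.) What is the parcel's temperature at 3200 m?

From 600 m to 2500 m (dry): cools by 9.6 × 1.9 = 18.24°C, giving -9.14°C.
From 2500 m to 3200 m (saturated): cools by 6.7 × 0.7 = 4.69°C, giving -13.83°C.

-13.83°C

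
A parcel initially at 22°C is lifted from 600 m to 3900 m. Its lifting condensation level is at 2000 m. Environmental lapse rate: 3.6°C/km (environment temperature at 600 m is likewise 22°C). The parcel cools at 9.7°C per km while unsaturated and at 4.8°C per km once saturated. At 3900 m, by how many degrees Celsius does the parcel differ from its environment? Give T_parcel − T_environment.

Parcel:
  600 → 2000 m (dry, 9.7°C/km): ΔT = -9.7 × 1.4 = -13.58°C → T = 8.42°C
  2000 → 3900 m (saturated, 4.8°C/km): ΔT = -4.8 × 1.9 = -9.12°C → T = -0.7°C
Environment:
  600 → 3900 m (environment, 3.6°C/km): ΔT = -3.6 × 3.3 = -11.88°C → T = 10.12°C
T_parcel − T_env = -0.7 − 10.12 = -10.82°C

-10.82°C (parcel cooler than environment)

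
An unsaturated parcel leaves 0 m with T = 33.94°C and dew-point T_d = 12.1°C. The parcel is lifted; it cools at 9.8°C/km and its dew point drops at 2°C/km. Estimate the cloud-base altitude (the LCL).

2800 m

T and T_d converge at 9.8 − 2 = 7.8°C per km
Height above start = (33.94 − 12.1) / 7.8 = 2.8 km
LCL altitude = 0 m + 2800 m = 2800 m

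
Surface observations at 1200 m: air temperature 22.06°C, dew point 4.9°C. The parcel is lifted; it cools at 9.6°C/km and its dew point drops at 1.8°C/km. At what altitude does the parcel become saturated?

T and T_d converge at 9.6 − 1.8 = 7.8°C per km
Height above start = (22.06 − 4.9) / 7.8 = 2.2 km
LCL altitude = 1200 m + 2200 m = 3400 m

3400 m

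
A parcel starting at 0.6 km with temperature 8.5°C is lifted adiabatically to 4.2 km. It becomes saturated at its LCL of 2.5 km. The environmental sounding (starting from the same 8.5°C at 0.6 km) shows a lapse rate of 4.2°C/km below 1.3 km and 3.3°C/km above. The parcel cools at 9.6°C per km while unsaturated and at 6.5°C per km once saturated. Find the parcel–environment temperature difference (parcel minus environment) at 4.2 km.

Parcel:
  From 600 m to 2500 m (dry): cools by 9.6 × 1.9 = 18.24°C, giving -9.74°C.
  From 2500 m to 4200 m (saturated): cools by 6.5 × 1.7 = 11.05°C, giving -20.79°C.
Environment:
  From 600 m to 1300 m (environment, lower layer): cools by 4.2 × 0.7 = 2.94°C, giving 5.56°C.
  From 1300 m to 4200 m (environment, upper layer): cools by 3.3 × 2.9 = 9.57°C, giving -4.01°C.
T_parcel − T_env = -20.79 − (-4.01) = -16.78°C

-16.78°C (parcel cooler than environment)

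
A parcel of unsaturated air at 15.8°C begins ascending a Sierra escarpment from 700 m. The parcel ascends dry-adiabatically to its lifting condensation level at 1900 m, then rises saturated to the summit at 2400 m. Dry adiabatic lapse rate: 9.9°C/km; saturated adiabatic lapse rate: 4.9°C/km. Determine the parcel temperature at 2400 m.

1.47°C

700 → 1900 m (dry, 9.9°C/km): ΔT = -9.9 × 1.2 = -11.88°C → T = 3.92°C
1900 → 2400 m (saturated, 4.9°C/km): ΔT = -4.9 × 0.5 = -2.45°C → T = 1.47°C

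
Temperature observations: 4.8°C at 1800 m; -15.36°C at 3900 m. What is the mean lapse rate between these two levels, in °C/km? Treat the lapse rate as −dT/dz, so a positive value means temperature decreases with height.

9.6°C/km

Γ = −ΔT/Δz = (4.8 − (-15.36)) / (3900 − 1800) m
  = 20.16°C / 2.1 km = 9.6°C/km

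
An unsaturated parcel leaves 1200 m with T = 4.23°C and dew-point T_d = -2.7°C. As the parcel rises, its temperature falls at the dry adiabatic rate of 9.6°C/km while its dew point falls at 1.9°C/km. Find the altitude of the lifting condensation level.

2100 m

T and T_d converge at 9.6 − 1.9 = 7.7°C per km
Height above start = (4.23 − (-2.7)) / 7.7 = 0.9 km
LCL altitude = 1200 m + 900 m = 2100 m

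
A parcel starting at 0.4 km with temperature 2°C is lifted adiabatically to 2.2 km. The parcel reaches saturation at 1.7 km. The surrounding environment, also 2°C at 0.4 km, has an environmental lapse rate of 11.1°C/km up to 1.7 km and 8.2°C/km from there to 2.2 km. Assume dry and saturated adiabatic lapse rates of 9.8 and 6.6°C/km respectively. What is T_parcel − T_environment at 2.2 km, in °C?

+2.49°C (parcel warmer than environment)

Parcel:
  400–1700 m, dry: Δz = 1.3 km ⇒ ΔT = -12.74°C; T = -10.74°C
  1700–2200 m, saturated: Δz = 0.5 km ⇒ ΔT = -3.3°C; T = -14.04°C
Environment:
  400–1700 m, environment, lower layer: Δz = 1.3 km ⇒ ΔT = -14.43°C; T = -12.43°C
  1700–2200 m, environment, upper layer: Δz = 0.5 km ⇒ ΔT = -4.1°C; T = -16.53°C
T_parcel − T_env = -14.04 − (-16.53) = +2.49°C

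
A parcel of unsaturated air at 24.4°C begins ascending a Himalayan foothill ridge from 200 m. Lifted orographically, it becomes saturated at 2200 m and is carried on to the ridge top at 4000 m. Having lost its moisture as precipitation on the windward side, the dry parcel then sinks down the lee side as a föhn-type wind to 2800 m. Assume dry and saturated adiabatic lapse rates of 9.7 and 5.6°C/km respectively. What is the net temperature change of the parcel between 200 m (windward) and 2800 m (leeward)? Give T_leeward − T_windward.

-17.84°C

200–2200 m, dry: Δz = 2 km ⇒ ΔT = -19.4°C; T = 5°C
2200–4000 m, saturated: Δz = 1.8 km ⇒ ΔT = -10.08°C; T = -5.08°C
4000–2800 m, dry descent: Δz = 1.2 km ⇒ ΔT = +11.64°C; T = 6.56°C
Net change vs windward start: 6.56 − 24.4 = -17.84°C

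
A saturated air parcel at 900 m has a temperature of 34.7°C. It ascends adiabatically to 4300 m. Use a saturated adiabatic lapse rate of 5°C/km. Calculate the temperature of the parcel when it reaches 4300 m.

900 → 4300 m (saturated adiabatic, 5°C/km): ΔT = -5 × 3.4 = -17°C → T = 17.7°C

17.7°C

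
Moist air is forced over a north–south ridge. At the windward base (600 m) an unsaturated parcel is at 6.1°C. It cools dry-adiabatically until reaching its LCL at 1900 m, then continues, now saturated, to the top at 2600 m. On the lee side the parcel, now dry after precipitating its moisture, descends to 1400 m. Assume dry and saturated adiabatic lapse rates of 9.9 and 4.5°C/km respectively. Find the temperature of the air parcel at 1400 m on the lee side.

600 → 1900 m (dry, 9.9°C/km): ΔT = -9.9 × 1.3 = -12.87°C → T = -6.77°C
1900 → 2600 m (saturated, 4.5°C/km): ΔT = -4.5 × 0.7 = -3.15°C → T = -9.92°C
2600 → 1400 m (dry descent, 9.9°C/km): ΔT = +9.9 × 1.2 = +11.88°C → T = 1.96°C

1.96°C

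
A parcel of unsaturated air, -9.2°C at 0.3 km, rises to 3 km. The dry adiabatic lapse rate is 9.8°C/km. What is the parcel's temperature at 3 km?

From 300 m to 3000 m (dry adiabatic): cools by 9.8 × 2.7 = 26.46°C, giving -35.66°C.

-35.66°C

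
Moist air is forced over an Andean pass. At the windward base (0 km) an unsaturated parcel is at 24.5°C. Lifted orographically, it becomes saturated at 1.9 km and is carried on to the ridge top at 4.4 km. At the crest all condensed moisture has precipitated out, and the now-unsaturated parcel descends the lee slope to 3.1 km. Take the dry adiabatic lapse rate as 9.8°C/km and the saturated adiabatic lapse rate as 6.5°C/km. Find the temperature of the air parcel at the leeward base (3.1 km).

2.37°C

0–1900 m, dry: Δz = 1.9 km ⇒ ΔT = -18.62°C; T = 5.88°C
1900–4400 m, saturated: Δz = 2.5 km ⇒ ΔT = -16.25°C; T = -10.37°C
4400–3100 m, dry descent: Δz = 1.3 km ⇒ ΔT = +12.74°C; T = 2.37°C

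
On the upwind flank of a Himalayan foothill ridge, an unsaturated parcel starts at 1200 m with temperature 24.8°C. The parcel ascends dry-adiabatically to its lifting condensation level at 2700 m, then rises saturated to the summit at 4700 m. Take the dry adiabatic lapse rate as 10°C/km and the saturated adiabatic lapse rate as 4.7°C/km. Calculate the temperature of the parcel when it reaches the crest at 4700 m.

0.4°C

Dry to 2700 m: -10 × 1.5 km = -15°C, so T = 9.8°C.
Saturated to 4700 m: -4.7 × 2 km = -9.4°C, so T = 0.4°C.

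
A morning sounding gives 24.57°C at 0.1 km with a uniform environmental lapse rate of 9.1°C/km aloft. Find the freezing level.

2.8 km

Height above start = (24.57 − 0) / 9.1 = 2.7 km
Altitude = 100 m + 2700 m = 2800 m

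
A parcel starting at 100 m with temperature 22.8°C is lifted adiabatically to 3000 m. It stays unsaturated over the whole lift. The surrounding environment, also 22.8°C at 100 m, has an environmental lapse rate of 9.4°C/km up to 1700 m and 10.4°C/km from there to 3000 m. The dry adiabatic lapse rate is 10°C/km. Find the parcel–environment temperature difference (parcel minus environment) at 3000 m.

-0.44°C (parcel cooler than environment)

Parcel:
  100 → 3000 m (dry, 10°C/km): ΔT = -10 × 2.9 = -29°C → T = -6.2°C
Environment:
  100 → 1700 m (environment, lower layer, 9.4°C/km): ΔT = -9.4 × 1.6 = -15.04°C → T = 7.76°C
  1700 → 3000 m (environment, upper layer, 10.4°C/km): ΔT = -10.4 × 1.3 = -13.52°C → T = -5.76°C
T_parcel − T_env = -6.2 − (-5.76) = -0.44°C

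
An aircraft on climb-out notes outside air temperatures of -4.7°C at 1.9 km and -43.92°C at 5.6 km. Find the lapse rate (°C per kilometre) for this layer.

Γ = −ΔT/Δz = (-4.7 − (-43.92)) / (5600 − 1900) m
  = 39.22°C / 3.7 km = 10.6°C/km

10.6°C/km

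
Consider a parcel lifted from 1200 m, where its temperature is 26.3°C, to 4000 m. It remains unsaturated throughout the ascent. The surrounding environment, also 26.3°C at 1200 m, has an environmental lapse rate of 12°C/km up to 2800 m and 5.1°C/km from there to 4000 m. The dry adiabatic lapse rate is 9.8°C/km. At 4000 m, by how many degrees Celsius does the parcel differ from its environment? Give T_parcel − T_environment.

Parcel:
  From 1200 m to 4000 m (dry): cools by 9.8 × 2.8 = 27.44°C, giving -1.14°C.
Environment:
  From 1200 m to 2800 m (environment, lower layer): cools by 12 × 1.6 = 19.2°C, giving 7.1°C.
  From 2800 m to 4000 m (environment, upper layer): cools by 5.1 × 1.2 = 6.12°C, giving 0.98°C.
T_parcel − T_env = -1.14 − 0.98 = -2.12°C

-2.12°C (parcel cooler than environment)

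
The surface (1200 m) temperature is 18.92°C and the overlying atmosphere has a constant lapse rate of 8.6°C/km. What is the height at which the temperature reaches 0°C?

3400 m

Height above start = (18.92 − 0) / 8.6 = 2.2 km
Altitude = 1200 m + 2200 m = 3400 m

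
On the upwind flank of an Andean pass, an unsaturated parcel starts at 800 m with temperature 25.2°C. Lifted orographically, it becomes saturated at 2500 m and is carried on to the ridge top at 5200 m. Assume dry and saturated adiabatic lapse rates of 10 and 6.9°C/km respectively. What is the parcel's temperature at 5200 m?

From 800 m to 2500 m (dry): cools by 10 × 1.7 = 17°C, giving 8.2°C.
From 2500 m to 5200 m (saturated): cools by 6.9 × 2.7 = 18.63°C, giving -10.43°C.

-10.43°C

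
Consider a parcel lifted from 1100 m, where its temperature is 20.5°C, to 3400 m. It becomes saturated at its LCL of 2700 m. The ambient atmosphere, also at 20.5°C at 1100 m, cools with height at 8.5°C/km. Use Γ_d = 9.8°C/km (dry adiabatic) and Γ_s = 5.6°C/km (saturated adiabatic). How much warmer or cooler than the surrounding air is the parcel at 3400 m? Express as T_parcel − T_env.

Parcel:
  Dry to 2700 m: -9.8 × 1.6 km = -15.68°C, so T = 4.82°C.
  Saturated to 3400 m: -5.6 × 0.7 km = -3.92°C, so T = 0.9°C.
Environment:
  Environment to 3400 m: -8.5 × 2.3 km = -19.55°C, so T = 0.95°C.
T_parcel − T_env = 0.9 − 0.95 = -0.05°C

-0.05°C (parcel cooler than environment)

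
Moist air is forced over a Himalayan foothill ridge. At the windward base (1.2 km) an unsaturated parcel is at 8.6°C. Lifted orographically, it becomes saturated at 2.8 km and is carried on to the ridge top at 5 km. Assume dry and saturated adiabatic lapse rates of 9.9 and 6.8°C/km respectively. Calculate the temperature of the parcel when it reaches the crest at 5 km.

-22.2°C

Dry to 2800 m: -9.9 × 1.6 km = -15.84°C, so T = -7.24°C.
Saturated to 5000 m: -6.8 × 2.2 km = -14.96°C, so T = -22.2°C.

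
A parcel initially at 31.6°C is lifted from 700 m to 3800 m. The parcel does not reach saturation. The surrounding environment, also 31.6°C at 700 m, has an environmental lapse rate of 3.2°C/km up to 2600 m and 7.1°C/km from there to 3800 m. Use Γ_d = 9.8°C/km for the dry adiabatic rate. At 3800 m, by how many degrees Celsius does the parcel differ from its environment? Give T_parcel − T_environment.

-15.78°C (parcel cooler than environment)

Parcel:
  700 → 3800 m (dry, 9.8°C/km): ΔT = -9.8 × 3.1 = -30.38°C → T = 1.22°C
Environment:
  700 → 2600 m (environment, lower layer, 3.2°C/km): ΔT = -3.2 × 1.9 = -6.08°C → T = 25.52°C
  2600 → 3800 m (environment, upper layer, 7.1°C/km): ΔT = -7.1 × 1.2 = -8.52°C → T = 17°C
T_parcel − T_env = 1.22 − 17 = -15.78°C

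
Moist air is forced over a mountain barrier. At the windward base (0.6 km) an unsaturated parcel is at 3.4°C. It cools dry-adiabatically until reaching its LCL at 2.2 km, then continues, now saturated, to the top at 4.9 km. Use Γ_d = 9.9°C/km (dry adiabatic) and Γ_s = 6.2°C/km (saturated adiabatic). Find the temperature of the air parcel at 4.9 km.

Dry to 2200 m: -9.9 × 1.6 km = -15.84°C, so T = -12.44°C.
Saturated to 4900 m: -6.2 × 2.7 km = -16.74°C, so T = -29.18°C.

-29.18°C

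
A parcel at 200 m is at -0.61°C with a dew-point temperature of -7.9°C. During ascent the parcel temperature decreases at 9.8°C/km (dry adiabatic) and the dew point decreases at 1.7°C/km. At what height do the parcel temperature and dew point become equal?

T and T_d converge at 9.8 − 1.7 = 8.1°C per km
Height above start = (-0.61 − (-7.9)) / 8.1 = 0.9 km
LCL altitude = 200 m + 900 m = 1100 m

1100 m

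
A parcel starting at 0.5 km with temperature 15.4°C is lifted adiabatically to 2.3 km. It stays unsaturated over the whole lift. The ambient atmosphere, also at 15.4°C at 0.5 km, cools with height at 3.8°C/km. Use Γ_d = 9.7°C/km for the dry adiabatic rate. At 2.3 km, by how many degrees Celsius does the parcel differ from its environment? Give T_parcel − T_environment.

-10.62°C (parcel cooler than environment)

Parcel:
  From 500 m to 2300 m (dry): cools by 9.7 × 1.8 = 17.46°C, giving -2.06°C.
Environment:
  From 500 m to 2300 m (environment): cools by 3.8 × 1.8 = 6.84°C, giving 8.56°C.
T_parcel − T_env = -2.06 − 8.56 = -10.62°C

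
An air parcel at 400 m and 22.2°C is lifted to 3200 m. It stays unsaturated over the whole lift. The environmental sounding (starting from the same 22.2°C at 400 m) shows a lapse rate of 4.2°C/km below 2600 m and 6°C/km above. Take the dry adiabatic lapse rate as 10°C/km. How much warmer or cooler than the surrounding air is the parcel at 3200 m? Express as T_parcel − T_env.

Parcel:
  400 → 3200 m (dry, 10°C/km): ΔT = -10 × 2.8 = -28°C → T = -5.8°C
Environment:
  400 → 2600 m (environment, lower layer, 4.2°C/km): ΔT = -4.2 × 2.2 = -9.24°C → T = 12.96°C
  2600 → 3200 m (environment, upper layer, 6°C/km): ΔT = -6 × 0.6 = -3.6°C → T = 9.36°C
T_parcel − T_env = -5.8 − 9.36 = -15.16°C

-15.16°C (parcel cooler than environment)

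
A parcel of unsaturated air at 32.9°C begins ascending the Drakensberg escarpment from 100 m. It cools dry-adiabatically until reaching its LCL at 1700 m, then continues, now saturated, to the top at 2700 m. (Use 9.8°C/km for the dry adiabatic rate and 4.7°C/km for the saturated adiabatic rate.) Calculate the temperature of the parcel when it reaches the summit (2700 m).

12.52°C

100–1700 m, dry: Δz = 1.6 km ⇒ ΔT = -15.68°C; T = 17.22°C
1700–2700 m, saturated: Δz = 1 km ⇒ ΔT = -4.7°C; T = 12.52°C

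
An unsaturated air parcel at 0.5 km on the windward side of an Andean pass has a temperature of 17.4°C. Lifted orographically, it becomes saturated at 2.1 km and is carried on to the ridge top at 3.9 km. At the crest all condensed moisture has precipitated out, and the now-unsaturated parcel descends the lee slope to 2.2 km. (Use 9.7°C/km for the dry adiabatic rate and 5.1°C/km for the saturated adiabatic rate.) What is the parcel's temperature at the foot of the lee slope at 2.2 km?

500 → 2100 m (dry, 9.7°C/km): ΔT = -9.7 × 1.6 = -15.52°C → T = 1.88°C
2100 → 3900 m (saturated, 5.1°C/km): ΔT = -5.1 × 1.8 = -9.18°C → T = -7.3°C
3900 → 2200 m (dry descent, 9.7°C/km): ΔT = +9.7 × 1.7 = +16.49°C → T = 9.19°C

9.19°C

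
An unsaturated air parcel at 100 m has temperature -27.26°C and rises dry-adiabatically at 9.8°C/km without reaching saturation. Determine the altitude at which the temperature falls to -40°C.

1400 m

Height above start = (-27.26 − (-40)) / 9.8 = 1.3 km
Altitude = 100 m + 1300 m = 1400 m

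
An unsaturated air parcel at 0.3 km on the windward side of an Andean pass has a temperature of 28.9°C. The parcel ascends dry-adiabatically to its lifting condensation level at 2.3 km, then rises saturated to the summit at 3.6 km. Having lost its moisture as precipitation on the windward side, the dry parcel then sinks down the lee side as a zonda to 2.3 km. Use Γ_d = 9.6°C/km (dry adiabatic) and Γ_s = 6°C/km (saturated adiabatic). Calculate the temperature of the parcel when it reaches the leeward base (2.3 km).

300–2300 m, dry: Δz = 2 km ⇒ ΔT = -19.2°C; T = 9.7°C
2300–3600 m, saturated: Δz = 1.3 km ⇒ ΔT = -7.8°C; T = 1.9°C
3600–2300 m, dry descent: Δz = 1.3 km ⇒ ΔT = +12.48°C; T = 14.38°C

14.38°C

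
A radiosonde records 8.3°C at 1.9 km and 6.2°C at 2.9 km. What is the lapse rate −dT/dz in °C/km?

2.1°C/km

Γ = −ΔT/Δz = (8.3 − 6.2) / (2900 − 1900) m
  = 2.1°C / 1 km = 2.1°C/km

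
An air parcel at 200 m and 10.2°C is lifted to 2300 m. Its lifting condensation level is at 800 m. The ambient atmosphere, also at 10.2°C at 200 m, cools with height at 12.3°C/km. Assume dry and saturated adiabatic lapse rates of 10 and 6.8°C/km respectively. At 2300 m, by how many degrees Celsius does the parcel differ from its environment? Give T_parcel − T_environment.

Parcel:
  200 → 800 m (dry, 10°C/km): ΔT = -10 × 0.6 = -6°C → T = 4.2°C
  800 → 2300 m (saturated, 6.8°C/km): ΔT = -6.8 × 1.5 = -10.2°C → T = -6°C
Environment:
  200 → 2300 m (environment, 12.3°C/km): ΔT = -12.3 × 2.1 = -25.83°C → T = -15.63°C
T_parcel − T_env = -6 − (-15.63) = +9.63°C

+9.63°C (parcel warmer than environment)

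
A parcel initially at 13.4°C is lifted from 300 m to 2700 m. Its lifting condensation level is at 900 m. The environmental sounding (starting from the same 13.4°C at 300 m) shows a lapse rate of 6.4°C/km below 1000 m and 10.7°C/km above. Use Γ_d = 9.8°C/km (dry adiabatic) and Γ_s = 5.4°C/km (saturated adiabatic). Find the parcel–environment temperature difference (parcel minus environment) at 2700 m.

Parcel:
  Dry to 900 m: -9.8 × 0.6 km = -5.88°C, so T = 7.52°C.
  Saturated to 2700 m: -5.4 × 1.8 km = -9.72°C, so T = -2.2°C.
Environment:
  Environment, lower layer to 1000 m: -6.4 × 0.7 km = -4.48°C, so T = 8.92°C.
  Environment, upper layer to 2700 m: -10.7 × 1.7 km = -18.19°C, so T = -9.27°C.
T_parcel − T_env = -2.2 − (-9.27) = +7.07°C

+7.07°C (parcel warmer than environment)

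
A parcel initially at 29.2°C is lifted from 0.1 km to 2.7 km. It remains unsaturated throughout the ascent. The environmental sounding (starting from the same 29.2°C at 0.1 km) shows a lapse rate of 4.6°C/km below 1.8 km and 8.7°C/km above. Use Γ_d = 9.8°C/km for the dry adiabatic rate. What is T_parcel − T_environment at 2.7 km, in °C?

-9.83°C (parcel cooler than environment)

Parcel:
  100 → 2700 m (dry, 9.8°C/km): ΔT = -9.8 × 2.6 = -25.48°C → T = 3.72°C
Environment:
  100 → 1800 m (environment, lower layer, 4.6°C/km): ΔT = -4.6 × 1.7 = -7.82°C → T = 21.38°C
  1800 → 2700 m (environment, upper layer, 8.7°C/km): ΔT = -8.7 × 0.9 = -7.83°C → T = 13.55°C
T_parcel − T_env = 3.72 − 13.55 = -9.83°C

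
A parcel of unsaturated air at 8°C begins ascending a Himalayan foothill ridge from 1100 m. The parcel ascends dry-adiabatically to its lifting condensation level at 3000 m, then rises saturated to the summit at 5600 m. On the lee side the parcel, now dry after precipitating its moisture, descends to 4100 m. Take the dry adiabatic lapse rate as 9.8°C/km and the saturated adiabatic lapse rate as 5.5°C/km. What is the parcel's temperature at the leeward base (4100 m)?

Dry to 3000 m: -9.8 × 1.9 km = -18.62°C, so T = -10.62°C.
Saturated to 5600 m: -5.5 × 2.6 km = -14.3°C, so T = -24.92°C.
Dry descent to 4100 m: +9.8 × 1.5 km = +14.7°C, so T = -10.22°C.

-10.22°C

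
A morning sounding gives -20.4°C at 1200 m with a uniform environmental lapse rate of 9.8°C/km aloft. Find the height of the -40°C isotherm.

3200 m

Height above start = (-20.4 − (-40)) / 9.8 = 2 km
Altitude = 1200 m + 2000 m = 3200 m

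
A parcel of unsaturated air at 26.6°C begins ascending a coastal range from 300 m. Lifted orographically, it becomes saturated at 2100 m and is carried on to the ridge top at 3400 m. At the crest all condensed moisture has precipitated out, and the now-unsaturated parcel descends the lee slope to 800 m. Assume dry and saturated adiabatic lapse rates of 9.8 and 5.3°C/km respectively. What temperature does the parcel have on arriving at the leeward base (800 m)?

27.55°C

Dry to 2100 m: -9.8 × 1.8 km = -17.64°C, so T = 8.96°C.
Saturated to 3400 m: -5.3 × 1.3 km = -6.89°C, so T = 2.07°C.
Dry descent to 800 m: +9.8 × 2.6 km = +25.48°C, so T = 27.55°C.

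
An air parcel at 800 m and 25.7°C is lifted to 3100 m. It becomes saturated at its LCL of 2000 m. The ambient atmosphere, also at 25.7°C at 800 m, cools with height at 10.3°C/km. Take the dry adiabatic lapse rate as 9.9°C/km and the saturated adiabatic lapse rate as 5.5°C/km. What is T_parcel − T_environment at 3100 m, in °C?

Parcel:
  800–2000 m, dry: Δz = 1.2 km ⇒ ΔT = -11.88°C; T = 13.82°C
  2000–3100 m, saturated: Δz = 1.1 km ⇒ ΔT = -6.05°C; T = 7.77°C
Environment:
  800–3100 m, environment: Δz = 2.3 km ⇒ ΔT = -23.69°C; T = 2.01°C
T_parcel − T_env = 7.77 − 2.01 = +5.76°C

+5.76°C (parcel warmer than environment)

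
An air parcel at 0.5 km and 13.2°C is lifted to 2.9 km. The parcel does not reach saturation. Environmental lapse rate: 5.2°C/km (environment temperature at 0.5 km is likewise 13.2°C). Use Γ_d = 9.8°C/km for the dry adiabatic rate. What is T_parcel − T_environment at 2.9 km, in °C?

-11.04°C (parcel cooler than environment)

Parcel:
  500 → 2900 m (dry, 9.8°C/km): ΔT = -9.8 × 2.4 = -23.52°C → T = -10.32°C
Environment:
  500 → 2900 m (environment, 5.2°C/km): ΔT = -5.2 × 2.4 = -12.48°C → T = 0.72°C
T_parcel − T_env = -10.32 − 0.72 = -11.04°C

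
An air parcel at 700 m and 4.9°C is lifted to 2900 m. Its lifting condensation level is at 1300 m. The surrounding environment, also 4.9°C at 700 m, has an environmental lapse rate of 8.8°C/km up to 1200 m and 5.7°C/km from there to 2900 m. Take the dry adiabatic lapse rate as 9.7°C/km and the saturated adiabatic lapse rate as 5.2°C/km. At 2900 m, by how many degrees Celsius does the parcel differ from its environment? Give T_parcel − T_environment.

Parcel:
  Dry to 1300 m: -9.7 × 0.6 km = -5.82°C, so T = -0.92°C.
  Saturated to 2900 m: -5.2 × 1.6 km = -8.32°C, so T = -9.24°C.
Environment:
  Environment, lower layer to 1200 m: -8.8 × 0.5 km = -4.4°C, so T = 0.5°C.
  Environment, upper layer to 2900 m: -5.7 × 1.7 km = -9.69°C, so T = -9.19°C.
T_parcel − T_env = -9.24 − (-9.19) = -0.05°C

-0.05°C (parcel cooler than environment)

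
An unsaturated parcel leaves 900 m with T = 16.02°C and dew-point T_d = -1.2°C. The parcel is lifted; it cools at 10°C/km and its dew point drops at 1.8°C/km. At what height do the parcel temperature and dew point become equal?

3000 m

T and T_d converge at 10 − 1.8 = 8.2°C per km
Height above start = (16.02 − (-1.2)) / 8.2 = 2.1 km
LCL altitude = 900 m + 2100 m = 3000 m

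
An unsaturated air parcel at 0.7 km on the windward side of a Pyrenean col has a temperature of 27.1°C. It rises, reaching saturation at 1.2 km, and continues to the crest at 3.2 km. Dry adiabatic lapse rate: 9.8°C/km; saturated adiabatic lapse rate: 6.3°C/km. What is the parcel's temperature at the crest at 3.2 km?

9.6°C

From 700 m to 1200 m (dry): cools by 9.8 × 0.5 = 4.9°C, giving 22.2°C.
From 1200 m to 3200 m (saturated): cools by 6.3 × 2 = 12.6°C, giving 9.6°C.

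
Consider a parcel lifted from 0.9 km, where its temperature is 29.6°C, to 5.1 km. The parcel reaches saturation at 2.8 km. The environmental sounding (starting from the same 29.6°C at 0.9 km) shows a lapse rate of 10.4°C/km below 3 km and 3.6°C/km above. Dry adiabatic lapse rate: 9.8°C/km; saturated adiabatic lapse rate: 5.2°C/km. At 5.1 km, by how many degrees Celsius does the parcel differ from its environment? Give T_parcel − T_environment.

Parcel:
  From 900 m to 2800 m (dry): cools by 9.8 × 1.9 = 18.62°C, giving 10.98°C.
  From 2800 m to 5100 m (saturated): cools by 5.2 × 2.3 = 11.96°C, giving -0.98°C.
Environment:
  From 900 m to 3000 m (environment, lower layer): cools by 10.4 × 2.1 = 21.84°C, giving 7.76°C.
  From 3000 m to 5100 m (environment, upper layer): cools by 3.6 × 2.1 = 7.56°C, giving 0.2°C.
T_parcel − T_env = -0.98 − 0.2 = -1.18°C

-1.18°C (parcel cooler than environment)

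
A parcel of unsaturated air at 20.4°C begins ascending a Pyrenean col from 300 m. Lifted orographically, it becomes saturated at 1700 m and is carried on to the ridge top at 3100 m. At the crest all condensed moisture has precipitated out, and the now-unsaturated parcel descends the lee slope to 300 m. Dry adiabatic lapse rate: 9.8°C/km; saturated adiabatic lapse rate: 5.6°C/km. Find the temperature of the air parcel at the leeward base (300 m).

26.28°C

300 → 1700 m (dry, 9.8°C/km): ΔT = -9.8 × 1.4 = -13.72°C → T = 6.68°C
1700 → 3100 m (saturated, 5.6°C/km): ΔT = -5.6 × 1.4 = -7.84°C → T = -1.16°C
3100 → 300 m (dry descent, 9.8°C/km): ΔT = +9.8 × 2.8 = +27.44°C → T = 26.28°C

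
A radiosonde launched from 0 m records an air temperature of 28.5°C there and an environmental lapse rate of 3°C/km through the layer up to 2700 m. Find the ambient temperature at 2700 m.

0 → 2700 m (environmental, 3°C/km): ΔT = -3 × 2.7 = -8.1°C → T = 20.4°C

20.4°C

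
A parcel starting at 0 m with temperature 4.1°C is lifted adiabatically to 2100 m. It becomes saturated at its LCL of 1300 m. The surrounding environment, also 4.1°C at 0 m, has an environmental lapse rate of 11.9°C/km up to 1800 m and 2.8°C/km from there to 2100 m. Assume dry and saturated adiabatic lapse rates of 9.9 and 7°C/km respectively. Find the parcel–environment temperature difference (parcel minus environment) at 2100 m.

+3.79°C (parcel warmer than environment)

Parcel:
  0–1300 m, dry: Δz = 1.3 km ⇒ ΔT = -12.87°C; T = -8.77°C
  1300–2100 m, saturated: Δz = 0.8 km ⇒ ΔT = -5.6°C; T = -14.37°C
Environment:
  0–1800 m, environment, lower layer: Δz = 1.8 km ⇒ ΔT = -21.42°C; T = -17.32°C
  1800–2100 m, environment, upper layer: Δz = 0.3 km ⇒ ΔT = -0.84°C; T = -18.16°C
T_parcel − T_env = -14.37 − (-18.16) = +3.79°C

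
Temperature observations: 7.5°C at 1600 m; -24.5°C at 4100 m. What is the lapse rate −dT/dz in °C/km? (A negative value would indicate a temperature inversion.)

Γ = −ΔT/Δz = (7.5 − (-24.5)) / (4100 − 1600) m
  = 32°C / 2.5 km = 12.8°C/km

12.8°C/km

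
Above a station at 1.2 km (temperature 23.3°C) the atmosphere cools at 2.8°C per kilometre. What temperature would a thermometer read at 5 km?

12.66°C

Environmental to 5000 m: -2.8 × 3.8 km = -10.64°C, so T = 12.66°C.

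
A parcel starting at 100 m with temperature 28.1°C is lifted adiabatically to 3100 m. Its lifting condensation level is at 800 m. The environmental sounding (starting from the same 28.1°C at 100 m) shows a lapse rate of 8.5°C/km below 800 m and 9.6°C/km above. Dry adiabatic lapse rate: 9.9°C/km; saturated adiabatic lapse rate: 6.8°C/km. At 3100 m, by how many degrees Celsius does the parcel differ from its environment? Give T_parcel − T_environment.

+5.46°C (parcel warmer than environment)

Parcel:
  100 → 800 m (dry, 9.9°C/km): ΔT = -9.9 × 0.7 = -6.93°C → T = 21.17°C
  800 → 3100 m (saturated, 6.8°C/km): ΔT = -6.8 × 2.3 = -15.64°C → T = 5.53°C
Environment:
  100 → 800 m (environment, lower layer, 8.5°C/km): ΔT = -8.5 × 0.7 = -5.95°C → T = 22.15°C
  800 → 3100 m (environment, upper layer, 9.6°C/km): ΔT = -9.6 × 2.3 = -22.08°C → T = 0.07°C
T_parcel − T_env = 5.53 − 0.07 = +5.46°C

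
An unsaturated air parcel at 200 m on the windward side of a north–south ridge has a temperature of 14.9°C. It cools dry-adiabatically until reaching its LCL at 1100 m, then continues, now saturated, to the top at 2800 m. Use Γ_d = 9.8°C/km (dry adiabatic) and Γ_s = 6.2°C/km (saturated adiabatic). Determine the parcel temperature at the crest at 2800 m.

200 → 1100 m (dry, 9.8°C/km): ΔT = -9.8 × 0.9 = -8.82°C → T = 6.08°C
1100 → 2800 m (saturated, 6.2°C/km): ΔT = -6.2 × 1.7 = -10.54°C → T = -4.46°C

-4.46°C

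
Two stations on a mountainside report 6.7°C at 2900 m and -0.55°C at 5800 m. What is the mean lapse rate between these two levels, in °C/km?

2.5°C/km

Γ = −ΔT/Δz = (6.7 − (-0.55)) / (5800 − 2900) m
  = 7.25°C / 2.9 km = 2.5°C/km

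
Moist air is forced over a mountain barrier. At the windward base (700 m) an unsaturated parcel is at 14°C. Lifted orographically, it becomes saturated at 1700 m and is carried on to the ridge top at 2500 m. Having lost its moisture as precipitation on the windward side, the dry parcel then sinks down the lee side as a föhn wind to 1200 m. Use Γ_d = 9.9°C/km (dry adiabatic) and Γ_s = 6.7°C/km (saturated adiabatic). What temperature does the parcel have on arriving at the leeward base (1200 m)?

11.61°C

Dry to 1700 m: -9.9 × 1 km = -9.9°C, so T = 4.1°C.
Saturated to 2500 m: -6.7 × 0.8 km = -5.36°C, so T = -1.26°C.
Dry descent to 1200 m: +9.9 × 1.3 km = +12.87°C, so T = 11.61°C.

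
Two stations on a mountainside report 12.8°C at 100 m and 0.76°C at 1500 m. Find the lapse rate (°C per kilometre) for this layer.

8.6°C/km

Γ = −ΔT/Δz = (12.8 − 0.76) / (1500 − 100) m
  = 12.04°C / 1.4 km = 8.6°C/km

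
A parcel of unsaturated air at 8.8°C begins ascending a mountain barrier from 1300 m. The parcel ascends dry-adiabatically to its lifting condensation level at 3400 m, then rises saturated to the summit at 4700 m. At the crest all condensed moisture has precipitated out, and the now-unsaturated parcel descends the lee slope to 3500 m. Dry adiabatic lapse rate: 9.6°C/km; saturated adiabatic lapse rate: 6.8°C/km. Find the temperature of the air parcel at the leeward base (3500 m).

-8.68°C

Dry to 3400 m: -9.6 × 2.1 km = -20.16°C, so T = -11.36°C.
Saturated to 4700 m: -6.8 × 1.3 km = -8.84°C, so T = -20.2°C.
Dry descent to 3500 m: +9.6 × 1.2 km = +11.52°C, so T = -8.68°C.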